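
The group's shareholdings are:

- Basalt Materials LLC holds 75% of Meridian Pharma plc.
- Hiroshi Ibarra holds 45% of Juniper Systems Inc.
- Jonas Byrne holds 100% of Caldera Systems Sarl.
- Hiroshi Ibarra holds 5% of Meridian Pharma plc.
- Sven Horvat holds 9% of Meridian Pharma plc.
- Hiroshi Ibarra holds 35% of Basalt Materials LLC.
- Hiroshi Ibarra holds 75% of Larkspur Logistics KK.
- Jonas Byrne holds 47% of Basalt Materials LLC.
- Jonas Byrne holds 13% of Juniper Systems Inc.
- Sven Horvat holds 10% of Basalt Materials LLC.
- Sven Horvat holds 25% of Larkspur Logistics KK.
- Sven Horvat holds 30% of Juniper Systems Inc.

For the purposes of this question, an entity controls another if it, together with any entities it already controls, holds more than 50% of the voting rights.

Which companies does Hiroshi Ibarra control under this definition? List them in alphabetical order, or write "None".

Larkspur Logistics KK

Hiroshi holds 75% of Larkspur, so Hiroshi controls Larkspur.
No other company's threshold is met.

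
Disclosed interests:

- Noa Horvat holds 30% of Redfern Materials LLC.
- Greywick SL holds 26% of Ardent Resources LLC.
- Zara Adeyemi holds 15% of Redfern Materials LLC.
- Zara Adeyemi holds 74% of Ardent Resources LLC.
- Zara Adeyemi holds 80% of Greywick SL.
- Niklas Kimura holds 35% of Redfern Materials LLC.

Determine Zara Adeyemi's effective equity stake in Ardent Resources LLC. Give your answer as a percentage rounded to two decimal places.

94.80%

Zara reaches Ardent along 2 paths.
Via Greywick: 80% × 26% = 20.8%.
Direct stake: 74% = 74%.
Total: 20.8% + 74% = 94.8%.
Rounded: 94.80%.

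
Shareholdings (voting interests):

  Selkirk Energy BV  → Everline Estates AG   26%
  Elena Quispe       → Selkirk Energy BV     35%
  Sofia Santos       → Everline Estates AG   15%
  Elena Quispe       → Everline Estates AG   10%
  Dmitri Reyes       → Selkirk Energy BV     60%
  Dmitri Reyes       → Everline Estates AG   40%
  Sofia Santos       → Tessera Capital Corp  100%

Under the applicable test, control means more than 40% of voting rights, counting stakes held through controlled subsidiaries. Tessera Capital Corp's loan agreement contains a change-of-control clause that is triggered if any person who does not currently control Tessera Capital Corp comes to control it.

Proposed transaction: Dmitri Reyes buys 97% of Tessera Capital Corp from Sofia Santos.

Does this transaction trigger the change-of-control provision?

The purchase adds only to Dmitri's holdings (Sofia's stake shrinks), so Dmitri is the only person who could newly come to control Tessera.
Dmitri holds 60% of Selkirk, so Dmitri controls Selkirk.
Dmitri and Selkirk together hold 40% + 26% = 66% of Everline, so Dmitri controls Everline.
Neither Dmitri nor any entity Dmitri controls holds any voting interest in Tessera.
So before the transaction, Dmitri does not control Tessera.
After the purchase, Dmitri holds 97% of Tessera directly, and Sofia's stake falls to 3%.
Dmitri holds 97% of Tessera, so Dmitri controls Tessera.
Dmitri did not control Tessera before and does after, so the clause is triggered.

Yes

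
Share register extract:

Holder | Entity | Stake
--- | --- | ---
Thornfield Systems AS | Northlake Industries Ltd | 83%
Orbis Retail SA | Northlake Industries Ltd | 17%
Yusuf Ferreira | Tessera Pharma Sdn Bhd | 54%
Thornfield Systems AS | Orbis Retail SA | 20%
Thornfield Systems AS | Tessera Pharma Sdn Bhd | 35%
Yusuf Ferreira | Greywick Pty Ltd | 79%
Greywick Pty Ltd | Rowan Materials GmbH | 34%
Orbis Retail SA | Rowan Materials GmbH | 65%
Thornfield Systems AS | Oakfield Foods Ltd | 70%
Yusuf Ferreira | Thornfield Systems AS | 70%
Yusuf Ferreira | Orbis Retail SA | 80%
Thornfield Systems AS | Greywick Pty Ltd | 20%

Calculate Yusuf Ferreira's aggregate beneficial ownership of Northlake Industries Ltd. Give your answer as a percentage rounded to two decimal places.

Yusuf reaches Northlake along 3 paths.
Via Thornfield → Orbis: 70% × 20% × 17% = 2.38%.
Via Orbis: 80% × 17% = 13.6%.
Via Thornfield: 70% × 83% = 58.1%.
Total: 2.38% + 13.6% + 58.1% = 74.08%.

74.08%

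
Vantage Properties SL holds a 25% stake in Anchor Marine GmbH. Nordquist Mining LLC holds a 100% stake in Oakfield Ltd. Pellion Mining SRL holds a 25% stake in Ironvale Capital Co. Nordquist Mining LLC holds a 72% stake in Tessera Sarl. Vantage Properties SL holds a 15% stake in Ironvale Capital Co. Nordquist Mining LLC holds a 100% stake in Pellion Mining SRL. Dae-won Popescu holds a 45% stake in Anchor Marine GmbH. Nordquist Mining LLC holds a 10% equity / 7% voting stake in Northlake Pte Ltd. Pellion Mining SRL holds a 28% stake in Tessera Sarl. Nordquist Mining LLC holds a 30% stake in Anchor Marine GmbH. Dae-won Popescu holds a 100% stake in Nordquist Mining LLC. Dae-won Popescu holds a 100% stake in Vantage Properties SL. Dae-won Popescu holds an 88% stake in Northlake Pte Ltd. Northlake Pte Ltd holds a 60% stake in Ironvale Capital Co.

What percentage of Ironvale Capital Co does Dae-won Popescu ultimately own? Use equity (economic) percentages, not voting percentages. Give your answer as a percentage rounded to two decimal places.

98.80%

Dae-won reaches Ironvale along 4 paths.
Via Nordquist → Pellion: 100% × 100% × 25% = 25%.
Via Northlake: 88% × 60% = 52.8%.
Via Nordquist → Northlake: 100% × 10% × 60% = 6%.
Via Vantage: 100% × 15% = 15%.
Total: 25% + 52.8% + 6% + 15% = 98.8%.
Rounded: 98.80%.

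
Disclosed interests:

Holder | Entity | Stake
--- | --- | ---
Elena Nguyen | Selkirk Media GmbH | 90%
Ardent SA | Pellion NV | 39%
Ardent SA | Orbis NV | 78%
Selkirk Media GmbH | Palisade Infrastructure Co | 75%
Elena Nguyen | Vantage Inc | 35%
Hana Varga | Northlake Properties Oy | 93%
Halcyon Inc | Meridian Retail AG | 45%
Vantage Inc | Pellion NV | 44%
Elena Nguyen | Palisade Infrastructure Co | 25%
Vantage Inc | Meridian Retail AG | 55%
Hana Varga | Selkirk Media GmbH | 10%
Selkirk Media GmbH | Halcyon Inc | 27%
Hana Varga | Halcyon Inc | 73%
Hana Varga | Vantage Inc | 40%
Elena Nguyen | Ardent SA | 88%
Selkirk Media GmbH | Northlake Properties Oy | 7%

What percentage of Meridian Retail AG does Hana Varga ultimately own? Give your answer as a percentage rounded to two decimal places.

Hana reaches Meridian along 3 paths.
Via Vantage: 40% × 55% = 22%.
Via Selkirk → Halcyon: 10% × 27% × 45% = 1.215%.
Via Halcyon: 73% × 45% = 32.85%.
Total: 22% + 1.215% + 32.85% = 56.065%.
Rounded: 56.07%.

56.07%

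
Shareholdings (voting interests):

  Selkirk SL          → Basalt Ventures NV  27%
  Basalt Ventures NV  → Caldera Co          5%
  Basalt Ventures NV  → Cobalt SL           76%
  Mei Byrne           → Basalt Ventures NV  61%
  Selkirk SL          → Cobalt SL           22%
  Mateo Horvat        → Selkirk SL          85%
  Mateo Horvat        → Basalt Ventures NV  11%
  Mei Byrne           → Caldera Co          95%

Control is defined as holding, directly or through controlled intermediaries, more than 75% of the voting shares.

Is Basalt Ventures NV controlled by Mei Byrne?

No

Mei holds 95% of Caldera, so Mei controls Caldera.
In Basalt, Mei's side holds only 61%, not > 75%.
So Mei does not control Basalt.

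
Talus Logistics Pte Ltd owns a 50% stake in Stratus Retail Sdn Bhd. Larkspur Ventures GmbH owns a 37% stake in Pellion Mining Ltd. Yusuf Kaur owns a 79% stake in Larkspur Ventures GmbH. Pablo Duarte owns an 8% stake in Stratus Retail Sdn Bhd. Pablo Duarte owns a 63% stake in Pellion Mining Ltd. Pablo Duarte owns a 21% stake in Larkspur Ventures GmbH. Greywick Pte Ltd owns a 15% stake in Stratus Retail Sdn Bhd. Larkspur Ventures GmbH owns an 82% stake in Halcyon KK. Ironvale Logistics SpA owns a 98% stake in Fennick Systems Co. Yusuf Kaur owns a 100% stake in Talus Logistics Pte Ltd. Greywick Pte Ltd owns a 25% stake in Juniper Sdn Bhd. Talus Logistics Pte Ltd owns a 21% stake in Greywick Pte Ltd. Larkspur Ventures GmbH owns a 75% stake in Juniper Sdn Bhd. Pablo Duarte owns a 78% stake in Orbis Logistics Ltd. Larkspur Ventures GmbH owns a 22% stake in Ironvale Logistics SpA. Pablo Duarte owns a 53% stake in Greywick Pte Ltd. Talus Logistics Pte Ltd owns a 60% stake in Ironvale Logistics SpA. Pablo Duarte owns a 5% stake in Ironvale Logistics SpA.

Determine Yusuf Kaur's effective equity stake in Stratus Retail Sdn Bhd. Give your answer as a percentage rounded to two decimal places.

53.15%

Yusuf reaches Stratus along 2 paths.
Via Talus: 100% × 50% = 50%.
Via Talus → Greywick: 100% × 21% × 15% = 3.15%.
Total: 50% + 3.15% = 53.15%.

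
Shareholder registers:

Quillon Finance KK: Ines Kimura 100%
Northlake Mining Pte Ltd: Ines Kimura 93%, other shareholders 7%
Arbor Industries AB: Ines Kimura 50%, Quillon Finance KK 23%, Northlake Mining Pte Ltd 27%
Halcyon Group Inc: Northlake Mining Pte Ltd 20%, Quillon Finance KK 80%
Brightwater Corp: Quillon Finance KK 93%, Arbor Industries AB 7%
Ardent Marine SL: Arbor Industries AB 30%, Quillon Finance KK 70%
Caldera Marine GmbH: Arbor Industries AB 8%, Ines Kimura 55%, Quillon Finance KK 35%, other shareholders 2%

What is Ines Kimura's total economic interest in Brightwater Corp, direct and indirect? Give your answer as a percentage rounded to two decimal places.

99.87%

Ines reaches Brightwater along 4 paths.
Via Quillon: 100% × 93% = 93%.
Via Arbor: 50% × 7% = 3.5%.
Via Quillon → Arbor: 100% × 23% × 7% = 1.61%.
Via Northlake → Arbor: 93% × 27% × 7% = 1.7577%.
Total: 93% + 3.5% + 1.61% + 1.7577% = 99.8677%.
Rounded: 99.87%.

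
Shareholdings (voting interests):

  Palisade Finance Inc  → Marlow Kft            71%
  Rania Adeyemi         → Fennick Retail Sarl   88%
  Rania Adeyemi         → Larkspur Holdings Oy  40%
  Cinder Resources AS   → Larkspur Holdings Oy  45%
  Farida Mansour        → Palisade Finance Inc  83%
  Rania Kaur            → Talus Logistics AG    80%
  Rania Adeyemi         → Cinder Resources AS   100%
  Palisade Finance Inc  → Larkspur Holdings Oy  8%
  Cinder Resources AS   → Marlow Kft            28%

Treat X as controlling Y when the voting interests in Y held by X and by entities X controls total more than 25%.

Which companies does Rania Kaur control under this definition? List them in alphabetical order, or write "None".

Rania Kaur holds 80% of Talus, so Rania Kaur controls Talus.
No other company's threshold is met.

Talus Logistics AG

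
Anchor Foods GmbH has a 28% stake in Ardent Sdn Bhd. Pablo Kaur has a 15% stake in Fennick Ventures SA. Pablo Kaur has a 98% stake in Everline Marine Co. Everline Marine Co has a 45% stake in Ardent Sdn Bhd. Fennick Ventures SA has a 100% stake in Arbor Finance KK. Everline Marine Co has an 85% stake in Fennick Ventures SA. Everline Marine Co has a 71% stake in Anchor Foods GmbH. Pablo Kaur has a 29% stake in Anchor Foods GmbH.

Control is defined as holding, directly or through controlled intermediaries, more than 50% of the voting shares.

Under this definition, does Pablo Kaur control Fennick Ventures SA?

Yes

Pablo holds 98% of Everline, so Pablo controls Everline.
Everline and Pablo together hold 85% + 15% = 100% of Fennick, so Pablo controls Fennick.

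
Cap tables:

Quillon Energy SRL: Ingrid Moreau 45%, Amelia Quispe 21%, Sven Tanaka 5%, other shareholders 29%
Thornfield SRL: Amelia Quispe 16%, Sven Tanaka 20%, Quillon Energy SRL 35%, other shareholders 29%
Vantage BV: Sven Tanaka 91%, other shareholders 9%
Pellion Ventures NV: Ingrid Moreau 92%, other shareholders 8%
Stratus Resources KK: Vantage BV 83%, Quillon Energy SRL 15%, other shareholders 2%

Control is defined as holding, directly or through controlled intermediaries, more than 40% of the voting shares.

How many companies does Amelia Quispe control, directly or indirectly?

0

Amelia's largest direct stake is 21% in Quillon, which does not meet the threshold.
Amelia controls 0 companies.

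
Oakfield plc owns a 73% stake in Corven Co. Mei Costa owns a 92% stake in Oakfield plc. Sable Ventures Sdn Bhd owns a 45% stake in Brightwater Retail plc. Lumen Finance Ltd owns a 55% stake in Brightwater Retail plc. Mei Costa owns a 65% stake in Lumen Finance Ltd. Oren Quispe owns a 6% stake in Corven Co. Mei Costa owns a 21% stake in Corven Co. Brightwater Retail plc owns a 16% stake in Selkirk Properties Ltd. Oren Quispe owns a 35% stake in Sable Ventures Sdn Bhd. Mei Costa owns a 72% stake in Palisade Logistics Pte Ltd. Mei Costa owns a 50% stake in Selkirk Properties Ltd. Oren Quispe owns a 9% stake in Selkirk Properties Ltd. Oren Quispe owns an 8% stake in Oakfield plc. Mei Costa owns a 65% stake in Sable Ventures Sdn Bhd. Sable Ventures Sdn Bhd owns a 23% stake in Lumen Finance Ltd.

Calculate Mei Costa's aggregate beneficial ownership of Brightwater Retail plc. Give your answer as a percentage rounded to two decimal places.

73.22%

Mei reaches Brightwater along 3 paths.
Via Sable → Lumen: 65% × 23% × 55% = 8.2225%.
Via Lumen: 65% × 55% = 35.75%.
Via Sable: 65% × 45% = 29.25%.
Total: 8.2225% + 35.75% + 29.25% = 73.2225%.
Rounded: 73.22%.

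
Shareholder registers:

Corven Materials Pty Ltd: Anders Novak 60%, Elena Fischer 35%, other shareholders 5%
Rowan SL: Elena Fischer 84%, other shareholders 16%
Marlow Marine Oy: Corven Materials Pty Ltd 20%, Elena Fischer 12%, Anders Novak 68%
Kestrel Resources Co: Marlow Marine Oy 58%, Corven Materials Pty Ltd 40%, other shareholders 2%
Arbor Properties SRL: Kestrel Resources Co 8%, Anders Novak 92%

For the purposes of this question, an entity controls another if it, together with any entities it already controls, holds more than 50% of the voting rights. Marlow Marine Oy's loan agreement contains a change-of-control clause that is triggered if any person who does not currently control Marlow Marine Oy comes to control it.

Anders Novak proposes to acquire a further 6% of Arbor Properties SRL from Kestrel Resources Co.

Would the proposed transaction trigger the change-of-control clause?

No

The purchase adds only to Anders's holdings (Kestrel's stake shrinks), so Anders is the only person who could newly come to control Marlow.
Anders holds 60% of Corven, so Anders controls Corven.
Corven and Anders together hold 20% + 68% = 88% of Marlow, so Anders controls Marlow.
So Anders already controls Marlow before the transaction.
After the purchase, Anders's direct stake in Arbor rises to 92% + 6% = 98%, and Kestrel's stake falls to 2%.
Anders controlled Marlow already, so this is not a new person acquiring control; every other person's position is unchanged or reduced.
No new person acquires control, so the clause is not triggered.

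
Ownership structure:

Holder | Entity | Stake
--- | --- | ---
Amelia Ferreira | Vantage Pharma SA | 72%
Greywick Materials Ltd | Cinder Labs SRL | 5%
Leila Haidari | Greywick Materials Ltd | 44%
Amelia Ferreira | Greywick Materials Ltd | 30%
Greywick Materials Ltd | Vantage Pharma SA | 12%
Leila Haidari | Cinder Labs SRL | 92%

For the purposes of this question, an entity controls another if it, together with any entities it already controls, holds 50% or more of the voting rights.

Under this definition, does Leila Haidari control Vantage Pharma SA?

No

Leila holds 92% of Cinder, so Leila controls Cinder.
Neither Leila nor any entity Leila controls holds any voting interest in Vantage.
So Leila does not control Vantage.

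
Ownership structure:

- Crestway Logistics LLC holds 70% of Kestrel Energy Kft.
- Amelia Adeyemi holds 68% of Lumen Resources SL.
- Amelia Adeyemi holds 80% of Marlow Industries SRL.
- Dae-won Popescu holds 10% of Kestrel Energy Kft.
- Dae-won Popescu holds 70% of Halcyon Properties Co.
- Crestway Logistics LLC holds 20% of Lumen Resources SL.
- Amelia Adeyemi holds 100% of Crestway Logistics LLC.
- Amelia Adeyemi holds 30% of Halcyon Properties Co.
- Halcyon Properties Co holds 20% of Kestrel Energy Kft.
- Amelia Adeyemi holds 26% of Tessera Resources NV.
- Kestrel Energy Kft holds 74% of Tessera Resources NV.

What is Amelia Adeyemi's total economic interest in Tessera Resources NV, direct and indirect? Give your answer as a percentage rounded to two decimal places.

Amelia reaches Tessera along 3 paths.
Via Crestway → Kestrel: 100% × 70% × 74% = 51.8%.
Via Halcyon → Kestrel: 30% × 20% × 74% = 4.44%.
Direct stake: 26% = 26%.
Total: 51.8% + 4.44% + 26% = 82.24%.

82.24%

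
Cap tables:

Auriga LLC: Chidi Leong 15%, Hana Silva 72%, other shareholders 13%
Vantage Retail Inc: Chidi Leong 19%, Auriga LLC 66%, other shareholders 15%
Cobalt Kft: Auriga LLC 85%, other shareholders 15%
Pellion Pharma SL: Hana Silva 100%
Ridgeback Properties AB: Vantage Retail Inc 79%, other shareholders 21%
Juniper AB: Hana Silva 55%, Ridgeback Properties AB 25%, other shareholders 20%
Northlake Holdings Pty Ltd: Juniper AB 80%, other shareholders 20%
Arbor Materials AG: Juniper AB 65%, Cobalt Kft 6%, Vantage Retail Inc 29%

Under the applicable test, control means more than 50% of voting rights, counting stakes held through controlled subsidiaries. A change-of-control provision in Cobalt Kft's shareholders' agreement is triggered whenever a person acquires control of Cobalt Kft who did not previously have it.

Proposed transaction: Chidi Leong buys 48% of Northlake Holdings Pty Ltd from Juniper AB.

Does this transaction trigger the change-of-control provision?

The purchase adds only to Chidi's holdings (Juniper's stake shrinks), so Chidi is the only person who could newly come to control Cobalt.
Chidi's largest direct stake is 19% in Vantage, which does not meet the threshold, so Chidi controls no company.
Neither Chidi nor any entity Chidi controls holds any voting interest in Cobalt.
So before the transaction, Chidi does not control Cobalt.
After the purchase, Chidi holds 48% of Northlake directly, and Juniper's stake falls to 32%.
Chidi's side now holds 48% of Northlake, not > 50%, so Chidi still does not control Northlake.
After the transaction, neither Chidi nor any entity Chidi controls holds a voting interest in Cobalt, so Chidi still does not control it.
No new person acquires control, so the clause is not triggered.

No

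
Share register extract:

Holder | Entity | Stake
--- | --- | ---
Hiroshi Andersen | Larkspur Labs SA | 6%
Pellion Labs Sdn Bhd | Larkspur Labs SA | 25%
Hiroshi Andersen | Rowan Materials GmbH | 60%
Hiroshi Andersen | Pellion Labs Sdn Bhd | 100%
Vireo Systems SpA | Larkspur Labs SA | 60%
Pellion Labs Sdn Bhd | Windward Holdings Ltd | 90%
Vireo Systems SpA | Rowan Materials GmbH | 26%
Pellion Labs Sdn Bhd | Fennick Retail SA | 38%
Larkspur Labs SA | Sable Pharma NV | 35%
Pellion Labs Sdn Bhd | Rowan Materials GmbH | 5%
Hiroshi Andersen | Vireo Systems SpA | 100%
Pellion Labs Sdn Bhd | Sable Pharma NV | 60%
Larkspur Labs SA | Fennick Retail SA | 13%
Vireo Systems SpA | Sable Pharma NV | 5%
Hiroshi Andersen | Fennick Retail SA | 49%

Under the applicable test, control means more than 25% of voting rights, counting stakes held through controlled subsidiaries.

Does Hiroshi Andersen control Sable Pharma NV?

Yes

Hiroshi holds 100% of Vireo, so Hiroshi controls Vireo.
Hiroshi holds 100% of Pellion, so Hiroshi controls Pellion.
Vireo and Hiroshi and Pellion together hold 60% + 6% + 25% = 91% of Larkspur, so Hiroshi controls Larkspur.
Larkspur and Pellion and Vireo together hold 35% + 60% + 5% = 100% of Sable, so Hiroshi controls Sable.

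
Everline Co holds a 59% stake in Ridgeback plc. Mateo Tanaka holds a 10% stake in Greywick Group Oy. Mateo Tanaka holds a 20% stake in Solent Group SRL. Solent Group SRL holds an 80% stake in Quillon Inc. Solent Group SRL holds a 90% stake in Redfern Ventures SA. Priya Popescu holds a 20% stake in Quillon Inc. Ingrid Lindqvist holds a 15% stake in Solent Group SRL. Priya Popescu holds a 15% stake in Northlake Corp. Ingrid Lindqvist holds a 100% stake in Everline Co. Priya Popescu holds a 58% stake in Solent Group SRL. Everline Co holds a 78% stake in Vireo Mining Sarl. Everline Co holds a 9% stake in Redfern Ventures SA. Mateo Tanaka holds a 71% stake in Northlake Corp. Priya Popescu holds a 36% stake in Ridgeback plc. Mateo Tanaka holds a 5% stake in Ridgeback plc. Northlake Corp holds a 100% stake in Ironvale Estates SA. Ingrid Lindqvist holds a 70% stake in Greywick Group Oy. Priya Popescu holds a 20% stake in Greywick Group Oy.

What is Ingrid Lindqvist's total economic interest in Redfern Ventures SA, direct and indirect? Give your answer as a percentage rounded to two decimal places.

22.50%

Ingrid reaches Redfern along 2 paths.
Via Solent: 15% × 90% = 13.5%.
Via Everline: 100% × 9% = 9%.
Total: 13.5% + 9% = 22.5%.
Rounded: 22.50%.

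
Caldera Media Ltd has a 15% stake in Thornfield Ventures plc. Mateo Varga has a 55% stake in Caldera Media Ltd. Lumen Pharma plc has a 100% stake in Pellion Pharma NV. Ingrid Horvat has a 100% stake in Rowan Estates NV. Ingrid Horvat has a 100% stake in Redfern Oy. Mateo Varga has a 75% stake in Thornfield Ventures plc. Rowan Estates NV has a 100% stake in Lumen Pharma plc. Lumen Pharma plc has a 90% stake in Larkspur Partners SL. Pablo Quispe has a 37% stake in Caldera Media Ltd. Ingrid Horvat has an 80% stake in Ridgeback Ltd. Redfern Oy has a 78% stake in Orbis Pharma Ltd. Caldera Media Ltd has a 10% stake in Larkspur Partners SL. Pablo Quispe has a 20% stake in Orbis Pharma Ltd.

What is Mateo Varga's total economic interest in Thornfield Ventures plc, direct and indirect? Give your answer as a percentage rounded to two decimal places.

83.25%

Mateo reaches Thornfield along 2 paths.
Direct stake: 75% = 75%.
Via Caldera: 55% × 15% = 8.25%.
Total: 75% + 8.25% = 83.25%.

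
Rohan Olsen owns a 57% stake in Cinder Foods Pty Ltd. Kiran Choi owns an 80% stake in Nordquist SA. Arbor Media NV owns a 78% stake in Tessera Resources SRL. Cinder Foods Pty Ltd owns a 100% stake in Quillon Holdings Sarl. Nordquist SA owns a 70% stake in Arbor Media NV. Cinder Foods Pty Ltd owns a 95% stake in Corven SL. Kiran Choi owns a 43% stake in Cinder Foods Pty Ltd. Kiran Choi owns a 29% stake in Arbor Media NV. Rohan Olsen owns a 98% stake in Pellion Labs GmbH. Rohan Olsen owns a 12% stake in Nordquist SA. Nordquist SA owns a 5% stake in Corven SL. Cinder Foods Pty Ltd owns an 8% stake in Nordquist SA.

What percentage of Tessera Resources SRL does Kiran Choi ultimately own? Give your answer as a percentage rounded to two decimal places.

68.18%

Kiran reaches Tessera along 3 paths.
Via Arbor: 29% × 78% = 22.62%.
Via Nordquist → Arbor: 80% × 70% × 78% = 43.68%.
Via Cinder → Nordquist → Arbor: 43% × 8% × 70% × 78% = 1.87824%.
Total: 22.62% + 43.68% + 1.87824% = 68.17824%.
Rounded: 68.18%.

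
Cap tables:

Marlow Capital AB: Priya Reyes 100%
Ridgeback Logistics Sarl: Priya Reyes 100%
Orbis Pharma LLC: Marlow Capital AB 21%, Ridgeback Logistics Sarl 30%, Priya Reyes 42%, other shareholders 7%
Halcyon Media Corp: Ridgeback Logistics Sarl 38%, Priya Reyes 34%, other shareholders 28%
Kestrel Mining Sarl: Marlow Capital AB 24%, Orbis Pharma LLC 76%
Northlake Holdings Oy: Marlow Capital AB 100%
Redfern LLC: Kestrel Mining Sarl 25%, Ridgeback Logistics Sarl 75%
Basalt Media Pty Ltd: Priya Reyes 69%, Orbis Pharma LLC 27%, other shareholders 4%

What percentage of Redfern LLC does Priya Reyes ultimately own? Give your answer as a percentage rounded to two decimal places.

Priya reaches Redfern along 5 paths.
Via Marlow → Kestrel: 100% × 24% × 25% = 6%.
Via Marlow → Orbis → Kestrel: 100% × 21% × 76% × 25% = 3.99%.
Via Ridgeback → Orbis → Kestrel: 100% × 30% × 76% × 25% = 5.7%.
Via Orbis → Kestrel: 42% × 76% × 25% = 7.98%.
Via Ridgeback: 100% × 75% = 75%.
Total: 6% + 3.99% + 5.7% + 7.98% + 75% = 98.67%.

98.67%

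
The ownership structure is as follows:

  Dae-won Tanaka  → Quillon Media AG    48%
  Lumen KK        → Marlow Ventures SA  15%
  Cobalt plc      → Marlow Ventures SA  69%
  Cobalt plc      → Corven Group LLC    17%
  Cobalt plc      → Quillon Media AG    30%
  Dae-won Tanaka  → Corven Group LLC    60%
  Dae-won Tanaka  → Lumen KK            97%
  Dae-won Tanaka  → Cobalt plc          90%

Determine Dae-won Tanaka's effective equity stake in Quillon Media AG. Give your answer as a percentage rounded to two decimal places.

Dae-won reaches Quillon along 2 paths.
Via Cobalt: 90% × 30% = 27%.
Direct stake: 48% = 48%.
Total: 27% + 48% = 75%.
Rounded: 75.00%.

75.00%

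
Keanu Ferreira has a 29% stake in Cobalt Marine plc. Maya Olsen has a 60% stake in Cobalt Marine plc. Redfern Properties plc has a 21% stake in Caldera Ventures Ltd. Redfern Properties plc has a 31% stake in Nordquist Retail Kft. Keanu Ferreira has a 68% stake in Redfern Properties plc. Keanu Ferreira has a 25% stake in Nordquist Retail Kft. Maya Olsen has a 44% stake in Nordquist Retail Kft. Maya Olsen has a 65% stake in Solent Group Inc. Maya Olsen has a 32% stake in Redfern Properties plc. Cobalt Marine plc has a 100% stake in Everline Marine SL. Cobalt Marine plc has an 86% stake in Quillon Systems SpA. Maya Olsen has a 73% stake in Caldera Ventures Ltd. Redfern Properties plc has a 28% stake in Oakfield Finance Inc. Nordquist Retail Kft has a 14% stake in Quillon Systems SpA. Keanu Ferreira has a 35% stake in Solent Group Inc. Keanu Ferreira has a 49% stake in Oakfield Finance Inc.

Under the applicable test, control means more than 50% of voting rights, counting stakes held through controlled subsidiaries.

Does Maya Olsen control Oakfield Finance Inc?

No

Maya holds 65% of Solent, so Maya controls Solent.
Maya holds 60% of Cobalt, so Maya controls Cobalt.
Cobalt holds 100% of Everline, so Maya controls Everline.
Cobalt holds 86% of Quillon, so Maya controls Quillon.
Maya holds 73% of Caldera, so Maya controls Caldera.
Neither Maya nor any entity Maya controls holds any voting interest in Oakfield.
So Maya does not control Oakfield.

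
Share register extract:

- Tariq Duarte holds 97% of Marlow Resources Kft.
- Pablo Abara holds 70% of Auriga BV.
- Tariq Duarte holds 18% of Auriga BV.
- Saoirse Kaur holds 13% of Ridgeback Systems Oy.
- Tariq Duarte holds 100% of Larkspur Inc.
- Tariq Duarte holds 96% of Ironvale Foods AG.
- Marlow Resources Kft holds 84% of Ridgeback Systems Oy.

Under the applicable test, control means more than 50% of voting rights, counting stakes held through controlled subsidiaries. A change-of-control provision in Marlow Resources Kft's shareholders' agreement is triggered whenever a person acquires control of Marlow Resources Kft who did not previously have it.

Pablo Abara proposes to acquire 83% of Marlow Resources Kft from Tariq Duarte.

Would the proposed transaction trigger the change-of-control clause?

The purchase adds only to Pablo's holdings (Tariq's stake shrinks), so Pablo is the only person who could newly come to control Marlow.
Pablo holds 70% of Auriga, so Pablo controls Auriga.
Neither Pablo nor any entity Pablo controls holds any voting interest in Marlow.
So before the transaction, Pablo does not control Marlow.
After the purchase, Pablo holds 83% of Marlow directly, and Tariq's stake falls to 14%.
Pablo holds 83% of Marlow, so Pablo controls Marlow.
Pablo did not control Marlow before and does after, so the clause is triggered.

Yes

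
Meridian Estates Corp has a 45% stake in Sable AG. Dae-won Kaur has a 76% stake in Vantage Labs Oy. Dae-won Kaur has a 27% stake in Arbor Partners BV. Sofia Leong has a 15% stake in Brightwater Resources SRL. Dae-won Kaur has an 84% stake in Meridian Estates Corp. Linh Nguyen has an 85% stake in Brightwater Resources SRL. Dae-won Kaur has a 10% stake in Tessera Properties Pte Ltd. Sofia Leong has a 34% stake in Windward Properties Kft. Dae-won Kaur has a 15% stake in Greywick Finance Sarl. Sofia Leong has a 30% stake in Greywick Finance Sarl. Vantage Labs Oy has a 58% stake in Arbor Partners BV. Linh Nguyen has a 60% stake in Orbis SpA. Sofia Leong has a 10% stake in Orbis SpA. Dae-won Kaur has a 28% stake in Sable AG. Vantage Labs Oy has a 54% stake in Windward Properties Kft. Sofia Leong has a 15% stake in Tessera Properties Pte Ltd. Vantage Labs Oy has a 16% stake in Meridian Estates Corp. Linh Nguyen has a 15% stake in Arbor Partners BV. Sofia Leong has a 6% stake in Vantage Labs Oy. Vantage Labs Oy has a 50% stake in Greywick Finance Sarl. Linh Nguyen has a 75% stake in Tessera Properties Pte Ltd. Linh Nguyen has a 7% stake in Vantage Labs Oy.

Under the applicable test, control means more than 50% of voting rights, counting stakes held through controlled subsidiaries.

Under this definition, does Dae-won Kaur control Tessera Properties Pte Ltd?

No

Dae-won holds 76% of Vantage, so Dae-won controls Vantage.
Vantage and Dae-won together hold 58% + 27% = 85% of Arbor, so Dae-won controls Arbor.
Dae-won and Vantage together hold 84% + 16% = 100% of Meridian, so Dae-won controls Meridian.
Meridian and Dae-won together hold 45% + 28% = 73% of Sable, so Dae-won controls Sable.
Vantage holds 54% of Windward, so Dae-won controls Windward.
Dae-won and Vantage together hold 15% + 50% = 65% of Greywick, so Dae-won controls Greywick.
In Tessera, Dae-won's side holds only 10%, not > 50%.
So Dae-won does not control Tessera.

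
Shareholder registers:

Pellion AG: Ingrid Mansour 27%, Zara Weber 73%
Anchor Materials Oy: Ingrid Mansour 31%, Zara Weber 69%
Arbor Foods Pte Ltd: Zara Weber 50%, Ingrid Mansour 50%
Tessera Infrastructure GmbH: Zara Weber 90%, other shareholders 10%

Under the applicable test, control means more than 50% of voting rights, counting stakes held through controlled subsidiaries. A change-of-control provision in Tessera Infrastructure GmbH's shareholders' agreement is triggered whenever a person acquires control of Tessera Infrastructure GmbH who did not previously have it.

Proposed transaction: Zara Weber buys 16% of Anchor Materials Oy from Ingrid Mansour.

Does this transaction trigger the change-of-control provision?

The purchase adds only to Zara's holdings (Ingrid's stake shrinks), so Zara is the only person who could newly come to control Tessera.
Zara holds 90% of Tessera, so Zara controls Tessera.
So Zara already controls Tessera before the transaction.
After the purchase, Zara's direct stake in Anchor rises to 69% + 16% = 85%, and Ingrid's stake falls to 15%.
Zara controlled Tessera already, so this is not a new person acquiring control; every other person's position is unchanged or reduced.
No new person acquires control, so the clause is not triggered.

No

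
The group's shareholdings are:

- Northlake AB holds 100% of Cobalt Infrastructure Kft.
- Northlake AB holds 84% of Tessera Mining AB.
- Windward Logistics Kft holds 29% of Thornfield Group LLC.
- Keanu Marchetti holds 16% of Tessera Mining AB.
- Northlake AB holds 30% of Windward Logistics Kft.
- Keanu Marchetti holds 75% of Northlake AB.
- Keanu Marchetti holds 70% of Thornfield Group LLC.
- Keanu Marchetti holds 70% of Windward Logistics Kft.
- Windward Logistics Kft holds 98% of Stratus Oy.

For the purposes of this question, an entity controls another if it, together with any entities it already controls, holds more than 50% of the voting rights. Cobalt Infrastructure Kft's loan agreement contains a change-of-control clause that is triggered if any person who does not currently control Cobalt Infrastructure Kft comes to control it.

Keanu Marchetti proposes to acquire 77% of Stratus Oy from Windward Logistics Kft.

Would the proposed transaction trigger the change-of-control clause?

No

The purchase adds only to Keanu's holdings (Windward's stake shrinks), so Keanu is the only person who could newly come to control Cobalt.
Keanu holds 75% of Northlake, so Keanu controls Northlake.
Northlake holds 100% of Cobalt, so Keanu controls Cobalt.
So Keanu already controls Cobalt before the transaction.
After the purchase, Keanu holds 77% of Stratus directly, and Windward's stake falls to 21%.
Keanu controlled Cobalt already, so this is not a new person acquiring control; every other person's position is unchanged or reduced.
No new person acquires control, so the clause is not triggered.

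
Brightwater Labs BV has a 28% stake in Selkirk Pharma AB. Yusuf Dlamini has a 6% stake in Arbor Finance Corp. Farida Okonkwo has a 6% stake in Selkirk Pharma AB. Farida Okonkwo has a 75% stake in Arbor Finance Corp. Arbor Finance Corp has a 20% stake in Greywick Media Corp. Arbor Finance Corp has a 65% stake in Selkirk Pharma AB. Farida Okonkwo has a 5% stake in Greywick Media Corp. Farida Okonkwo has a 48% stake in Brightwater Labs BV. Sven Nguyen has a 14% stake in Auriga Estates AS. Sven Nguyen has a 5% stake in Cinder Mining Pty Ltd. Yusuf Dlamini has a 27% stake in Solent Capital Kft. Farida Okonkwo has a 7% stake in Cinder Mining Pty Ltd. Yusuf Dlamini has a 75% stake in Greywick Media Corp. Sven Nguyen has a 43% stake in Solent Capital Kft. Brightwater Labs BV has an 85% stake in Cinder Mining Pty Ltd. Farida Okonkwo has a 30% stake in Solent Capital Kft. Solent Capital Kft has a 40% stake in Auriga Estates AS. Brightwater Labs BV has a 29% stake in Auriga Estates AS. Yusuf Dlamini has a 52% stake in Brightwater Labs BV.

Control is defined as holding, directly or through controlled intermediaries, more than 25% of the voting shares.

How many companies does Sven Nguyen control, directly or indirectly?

Sven holds 43% of Solent, so Sven controls Solent.
Sven and Solent together hold 14% + 40% = 54% of Auriga, so Sven controls Auriga.
No other company's threshold is met.
Sven controls 2 companies.

2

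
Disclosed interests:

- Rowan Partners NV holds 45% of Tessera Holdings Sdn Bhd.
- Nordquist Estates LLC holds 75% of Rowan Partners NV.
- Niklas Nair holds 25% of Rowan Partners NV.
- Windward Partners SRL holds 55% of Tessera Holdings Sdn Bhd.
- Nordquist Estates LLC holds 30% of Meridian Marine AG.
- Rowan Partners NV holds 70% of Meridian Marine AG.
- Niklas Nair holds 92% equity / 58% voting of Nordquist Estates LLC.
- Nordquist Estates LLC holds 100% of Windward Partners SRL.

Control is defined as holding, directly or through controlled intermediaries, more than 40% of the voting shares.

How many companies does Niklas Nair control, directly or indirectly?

5

Niklas holds 58% of Nordquist, so Niklas controls Nordquist.
Nordquist and Niklas together hold 75% + 25% = 100% of Rowan, so Niklas controls Rowan.
Nordquist holds 100% of Windward, so Niklas controls Windward.
Nordquist and Rowan together hold 30% + 70% = 100% of Meridian, so Niklas controls Meridian.
Windward and Rowan together hold 55% + 45% = 100% of Tessera, so Niklas controls Tessera.
Niklas controls 5 companies.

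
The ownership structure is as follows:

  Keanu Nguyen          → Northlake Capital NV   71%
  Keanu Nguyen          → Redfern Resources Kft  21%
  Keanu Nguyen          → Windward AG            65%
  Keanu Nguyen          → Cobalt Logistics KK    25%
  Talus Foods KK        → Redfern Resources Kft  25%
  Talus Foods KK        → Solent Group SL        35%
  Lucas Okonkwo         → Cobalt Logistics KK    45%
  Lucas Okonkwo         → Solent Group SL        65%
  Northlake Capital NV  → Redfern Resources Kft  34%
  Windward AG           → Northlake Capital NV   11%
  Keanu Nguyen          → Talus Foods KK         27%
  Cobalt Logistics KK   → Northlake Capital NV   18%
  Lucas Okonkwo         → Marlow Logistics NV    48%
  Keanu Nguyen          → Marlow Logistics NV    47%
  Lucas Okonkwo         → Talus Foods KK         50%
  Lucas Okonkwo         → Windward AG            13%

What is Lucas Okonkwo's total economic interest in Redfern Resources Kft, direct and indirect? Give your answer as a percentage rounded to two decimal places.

Lucas reaches Redfern along 3 paths.
Via Talus: 50% × 25% = 12.5%.
Via Cobalt → Northlake: 45% × 18% × 34% = 2.754%.
Via Windward → Northlake: 13% × 11% × 34% = 0.4862%.
Total: 12.5% + 2.754% + 0.4862% = 15.7402%.
Rounded: 15.74%.

15.74%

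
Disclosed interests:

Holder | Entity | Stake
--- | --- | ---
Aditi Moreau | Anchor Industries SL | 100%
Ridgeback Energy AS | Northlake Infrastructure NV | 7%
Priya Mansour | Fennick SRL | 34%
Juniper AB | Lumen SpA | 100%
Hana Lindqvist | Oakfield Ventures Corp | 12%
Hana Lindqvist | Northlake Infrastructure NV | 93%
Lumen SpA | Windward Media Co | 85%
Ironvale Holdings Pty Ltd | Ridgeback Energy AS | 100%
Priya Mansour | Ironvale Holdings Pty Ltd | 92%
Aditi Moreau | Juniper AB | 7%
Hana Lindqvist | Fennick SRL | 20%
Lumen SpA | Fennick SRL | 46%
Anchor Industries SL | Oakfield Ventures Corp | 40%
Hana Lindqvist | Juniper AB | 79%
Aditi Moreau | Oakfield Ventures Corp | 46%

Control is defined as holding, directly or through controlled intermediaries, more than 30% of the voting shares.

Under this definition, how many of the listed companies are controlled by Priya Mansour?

Priya holds 92% of Ironvale, so Priya controls Ironvale.
Ironvale holds 100% of Ridgeback, so Priya controls Ridgeback.
Priya holds 34% of Fennick, so Priya controls Fennick.
No other company's threshold is met.
Priya controls 3 companies.

3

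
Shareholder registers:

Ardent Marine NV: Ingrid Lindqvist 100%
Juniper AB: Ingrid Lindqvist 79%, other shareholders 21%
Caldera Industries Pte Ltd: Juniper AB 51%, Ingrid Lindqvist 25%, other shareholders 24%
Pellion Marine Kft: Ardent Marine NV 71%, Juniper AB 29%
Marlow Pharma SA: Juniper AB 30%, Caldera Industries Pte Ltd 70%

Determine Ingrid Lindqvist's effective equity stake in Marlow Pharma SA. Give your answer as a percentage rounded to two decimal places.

Ingrid reaches Marlow along 3 paths.
Via Juniper: 79% × 30% = 23.7%.
Via Juniper → Caldera: 79% × 51% × 70% = 28.203%.
Via Caldera: 25% × 70% = 17.5%.
Total: 23.7% + 28.203% + 17.5% = 69.403%.
Rounded: 69.40%.

69.40%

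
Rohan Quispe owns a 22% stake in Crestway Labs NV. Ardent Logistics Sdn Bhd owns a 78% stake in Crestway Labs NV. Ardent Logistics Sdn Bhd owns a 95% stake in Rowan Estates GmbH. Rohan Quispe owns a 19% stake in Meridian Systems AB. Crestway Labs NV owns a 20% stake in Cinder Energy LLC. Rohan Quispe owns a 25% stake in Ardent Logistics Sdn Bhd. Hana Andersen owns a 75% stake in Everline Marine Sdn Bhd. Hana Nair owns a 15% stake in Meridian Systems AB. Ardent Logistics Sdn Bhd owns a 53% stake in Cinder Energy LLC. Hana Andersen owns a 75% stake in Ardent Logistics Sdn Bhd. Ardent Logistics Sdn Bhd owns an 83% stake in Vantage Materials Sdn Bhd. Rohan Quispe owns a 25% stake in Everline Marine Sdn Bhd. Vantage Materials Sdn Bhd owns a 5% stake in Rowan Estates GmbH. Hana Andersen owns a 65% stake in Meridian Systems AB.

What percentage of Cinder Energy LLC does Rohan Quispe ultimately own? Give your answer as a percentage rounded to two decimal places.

21.55%

Rohan reaches Cinder along 3 paths.
Via Ardent: 25% × 53% = 13.25%.
Via Ardent → Crestway: 25% × 78% × 20% = 3.9%.
Via Crestway: 22% × 20% = 4.4%.
Total: 13.25% + 3.9% + 4.4% = 21.55%.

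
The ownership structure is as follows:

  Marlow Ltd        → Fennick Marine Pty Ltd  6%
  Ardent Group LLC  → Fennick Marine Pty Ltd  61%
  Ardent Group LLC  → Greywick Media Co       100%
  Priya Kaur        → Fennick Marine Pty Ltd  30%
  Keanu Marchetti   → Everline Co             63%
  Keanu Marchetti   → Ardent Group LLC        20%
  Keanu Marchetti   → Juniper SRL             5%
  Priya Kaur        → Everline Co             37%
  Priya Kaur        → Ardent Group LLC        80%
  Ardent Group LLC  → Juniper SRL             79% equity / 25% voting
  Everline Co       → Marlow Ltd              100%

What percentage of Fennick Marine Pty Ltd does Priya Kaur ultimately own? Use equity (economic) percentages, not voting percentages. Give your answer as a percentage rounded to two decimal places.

Priya reaches Fennick along 3 paths.
Via Ardent: 80% × 61% = 48.8%.
Direct stake: 30% = 30%.
Via Everline → Marlow: 37% × 100% × 6% = 2.22%.
Total: 48.8% + 30% + 2.22% = 81.02%.

81.02%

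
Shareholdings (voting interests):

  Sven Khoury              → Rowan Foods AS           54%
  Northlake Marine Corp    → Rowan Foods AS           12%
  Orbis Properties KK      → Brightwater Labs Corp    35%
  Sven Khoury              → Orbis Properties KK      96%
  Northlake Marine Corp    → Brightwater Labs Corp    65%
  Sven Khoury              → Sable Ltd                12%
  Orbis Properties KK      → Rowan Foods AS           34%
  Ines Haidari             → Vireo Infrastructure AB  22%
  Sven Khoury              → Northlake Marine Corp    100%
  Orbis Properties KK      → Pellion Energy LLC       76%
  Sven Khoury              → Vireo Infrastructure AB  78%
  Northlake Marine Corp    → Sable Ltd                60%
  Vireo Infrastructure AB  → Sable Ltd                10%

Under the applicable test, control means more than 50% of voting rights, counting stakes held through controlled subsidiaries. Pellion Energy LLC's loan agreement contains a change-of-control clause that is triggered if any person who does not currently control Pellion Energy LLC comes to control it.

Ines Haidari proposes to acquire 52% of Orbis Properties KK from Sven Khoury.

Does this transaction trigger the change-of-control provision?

Yes

The purchase adds only to Ines's holdings (Sven's stake shrinks), so Ines is the only person who could newly come to control Pellion.
Ines's largest direct stake is 22% in Vireo, which does not meet the threshold, so Ines controls no company.
Neither Ines nor any entity Ines controls holds any voting interest in Pellion.
So before the transaction, Ines does not control Pellion.
After the purchase, Ines holds 52% of Orbis directly, and Sven's stake falls to 44%.
Ines holds 52% of Orbis, so Ines controls Orbis.
Orbis holds 76% of Pellion, so Ines controls Pellion.
Ines did not control Pellion before and does after, so the clause is triggered.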